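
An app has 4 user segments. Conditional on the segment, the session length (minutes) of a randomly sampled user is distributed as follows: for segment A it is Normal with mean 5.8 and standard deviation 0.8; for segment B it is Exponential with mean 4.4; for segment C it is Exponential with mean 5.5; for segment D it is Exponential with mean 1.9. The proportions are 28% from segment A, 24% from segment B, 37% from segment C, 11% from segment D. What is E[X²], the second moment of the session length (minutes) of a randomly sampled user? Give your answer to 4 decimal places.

For each component E[X²] = Var + (mean)², giving A: 34.28; B: 38.72; C: 60.5; D: 7.22.
Overall E[X²] = 0.28·34.28 + 0.24·38.72 + 0.37·60.5 + 0.11·7.22 = 42.0704.

42.0704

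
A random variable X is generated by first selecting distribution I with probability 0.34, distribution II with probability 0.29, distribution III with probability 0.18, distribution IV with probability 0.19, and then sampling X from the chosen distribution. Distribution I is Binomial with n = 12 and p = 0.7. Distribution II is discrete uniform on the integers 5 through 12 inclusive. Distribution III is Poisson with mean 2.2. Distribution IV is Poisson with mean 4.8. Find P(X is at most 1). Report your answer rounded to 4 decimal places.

Conditional on each component, P(X ≤ 1): I: 1.54118e-05; II: 0; III: 0.35457; IV: 0.0477325.
By total probability, P(X ≤ 1) = 0.34·1.54118e-05 + 0.29·0 + 0.18·0.35457 + 0.19·0.0477325 = 0.072897.

0.0729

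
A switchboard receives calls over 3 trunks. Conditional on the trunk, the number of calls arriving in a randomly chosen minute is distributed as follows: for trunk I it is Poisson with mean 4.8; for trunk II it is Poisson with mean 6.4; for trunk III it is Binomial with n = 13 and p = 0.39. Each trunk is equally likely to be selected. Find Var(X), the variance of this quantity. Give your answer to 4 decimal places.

Per component, I: μ=4.8, E[X²]=27.84; II: μ=6.4, E[X²]=47.36; III: μ=5.07, E[X²]=28.7976.
E[X] = 0.333333·4.8 + 0.333333·6.4 + 0.333333·5.07 = 5.42333.
E[X²] = 0.333333·27.84 + 0.333333·47.36 + 0.333333·28.7976 = 34.6659.
Var(X) = E[X²] − (E[X])² = 34.6659 − 29.4125 = 5.25332.

5.2533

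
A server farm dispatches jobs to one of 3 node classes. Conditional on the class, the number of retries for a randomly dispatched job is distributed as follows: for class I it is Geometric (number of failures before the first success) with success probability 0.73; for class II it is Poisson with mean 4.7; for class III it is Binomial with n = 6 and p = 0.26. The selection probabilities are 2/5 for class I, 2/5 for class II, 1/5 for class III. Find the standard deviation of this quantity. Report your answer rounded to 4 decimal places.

Per component, I: μ=0.369863, E[X²]=0.64346; II: μ=4.7, E[X²]=26.79; III: μ=1.56, E[X²]=3.588.
E[X] = 0.4·0.369863 + 0.4·4.7 + 0.2·1.56 = 2.33995.
E[X²] = 0.4·0.64346 + 0.4·26.79 + 0.2·3.588 = 11.691.
Var(X) = E[X²] − (E[X])² = 11.691 − 5.47534 = 6.21564.
SD(X) = √6.21564 = 2.49312.

2.4931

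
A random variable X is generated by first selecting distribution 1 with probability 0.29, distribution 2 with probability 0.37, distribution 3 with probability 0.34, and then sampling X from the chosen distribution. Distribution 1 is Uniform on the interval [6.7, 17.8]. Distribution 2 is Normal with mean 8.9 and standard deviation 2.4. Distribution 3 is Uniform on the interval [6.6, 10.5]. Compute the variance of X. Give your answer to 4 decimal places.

8.1091

Per component, 1: μ=12.25, E[X²]=160.33; 2: μ=8.9, E[X²]=84.97; 3: μ=8.55, E[X²]=74.37.
E[X] = 0.29·12.25 + 0.37·8.9 + 0.34·8.55 = 9.7525.
E[X²] = 0.29·160.33 + 0.37·84.97 + 0.34·74.37 = 103.22.
Var(X) = E[X²] − (E[X])² = 103.22 − 95.1113 = 8.10914.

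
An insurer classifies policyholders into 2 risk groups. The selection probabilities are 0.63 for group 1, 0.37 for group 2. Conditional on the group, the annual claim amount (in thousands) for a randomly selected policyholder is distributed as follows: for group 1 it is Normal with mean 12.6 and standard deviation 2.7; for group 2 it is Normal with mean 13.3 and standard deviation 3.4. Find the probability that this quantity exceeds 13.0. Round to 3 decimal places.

0.476

Conditional on each group, P(X > 13.0): 1: 0.441113; 2: 0.535155.
By total probability, P(X > 13.0) = 0.63·0.441113 + 0.37·0.535155 = 0.475909.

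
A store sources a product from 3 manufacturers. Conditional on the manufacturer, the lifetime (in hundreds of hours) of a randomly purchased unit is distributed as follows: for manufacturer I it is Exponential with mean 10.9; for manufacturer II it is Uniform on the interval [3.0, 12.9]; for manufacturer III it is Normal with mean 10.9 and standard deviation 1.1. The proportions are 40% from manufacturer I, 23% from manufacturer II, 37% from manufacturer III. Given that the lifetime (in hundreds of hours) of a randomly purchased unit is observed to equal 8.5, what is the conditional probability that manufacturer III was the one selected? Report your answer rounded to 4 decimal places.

Likelihoods f(8.5 | ·): I: 0.0420633; II: 0.10101; III: 0.0335602.
Posterior ∝ prior × likelihood. Numerator for III: 0.37·0.0335602 = 0.0124173.
Normalizing constant: 0.4·0.0420633 + 0.23·0.10101 + 0.37·0.0335602 = 0.0524749.
P(III | observation) = 0.0124173 / 0.0524749 = 0.236633.

0.2366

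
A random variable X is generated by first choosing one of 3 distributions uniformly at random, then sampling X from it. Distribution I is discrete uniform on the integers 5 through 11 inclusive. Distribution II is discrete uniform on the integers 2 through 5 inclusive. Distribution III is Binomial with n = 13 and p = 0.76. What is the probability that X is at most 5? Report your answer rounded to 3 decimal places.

0.382

Conditional on each component, P(X ≤ 5): I: 0.142857; II: 1; III: 0.004309.
By total probability, P(X ≤ 5) = 0.333333·0.142857 + 0.333333·1 + 0.333333·0.004309 = 0.382389.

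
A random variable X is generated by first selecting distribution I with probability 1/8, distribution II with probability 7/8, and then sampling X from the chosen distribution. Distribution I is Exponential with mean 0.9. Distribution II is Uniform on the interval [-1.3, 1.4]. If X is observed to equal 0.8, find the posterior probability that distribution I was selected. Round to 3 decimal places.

Likelihoods f(0.8 | ·): I: 0.456791; II: 0.37037.
Posterior ∝ prior × likelihood. Numerator for I: 0.125·0.456791 = 0.0570989.
Normalizing constant: 0.125·0.456791 + 0.875·0.37037 = 0.381173.
P(I | observation) = 0.0570989 / 0.381173 = 0.149798.

0.150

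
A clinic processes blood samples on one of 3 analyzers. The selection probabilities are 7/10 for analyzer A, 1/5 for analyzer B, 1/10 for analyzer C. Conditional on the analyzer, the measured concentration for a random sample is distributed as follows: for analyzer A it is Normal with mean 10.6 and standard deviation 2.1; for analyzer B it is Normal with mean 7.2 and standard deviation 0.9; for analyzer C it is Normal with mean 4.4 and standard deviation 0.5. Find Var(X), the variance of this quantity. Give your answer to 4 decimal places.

Per component, A: μ=10.6, E[X²]=116.77; B: μ=7.2, E[X²]=52.65; C: μ=4.4, E[X²]=19.61.
E[X] = 0.7·10.6 + 0.2·7.2 + 0.1·4.4 = 9.3.
E[X²] = 0.7·116.77 + 0.2·52.65 + 0.1·19.61 = 94.23.
Var(X) = E[X²] − (E[X])² = 94.23 − 86.49 = 7.74.

7.7400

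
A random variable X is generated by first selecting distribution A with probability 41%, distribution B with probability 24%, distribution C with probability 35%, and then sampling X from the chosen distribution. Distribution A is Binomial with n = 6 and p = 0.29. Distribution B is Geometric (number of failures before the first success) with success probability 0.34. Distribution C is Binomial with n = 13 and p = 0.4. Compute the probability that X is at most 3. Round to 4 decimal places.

Conditional on each component, P(X ≤ 3): A: 0.937186; B: 0.810253; C: 0.16858.
By total probability, P(X ≤ 3) = 0.41·0.937186 + 0.24·0.810253 + 0.35·0.16858 = 0.63771.

0.6377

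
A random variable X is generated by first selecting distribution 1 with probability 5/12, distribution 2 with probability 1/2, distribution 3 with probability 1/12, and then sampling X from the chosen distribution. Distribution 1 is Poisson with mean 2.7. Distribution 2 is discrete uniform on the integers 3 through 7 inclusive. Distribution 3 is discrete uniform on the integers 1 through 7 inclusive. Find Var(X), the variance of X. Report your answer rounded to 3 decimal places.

Per component, 1: μ=2.7, E[X²]=9.99; 2: μ=5, E[X²]=27; 3: μ=4, E[X²]=20.
E[X] = 0.416667·2.7 + 0.5·5 + 0.0833333·4 = 3.95833.
E[X²] = 0.416667·9.99 + 0.5·27 + 0.0833333·20 = 19.3292.
Var(X) = E[X²] − (E[X])² = 19.3292 − 15.6684 = 3.66076.

3.661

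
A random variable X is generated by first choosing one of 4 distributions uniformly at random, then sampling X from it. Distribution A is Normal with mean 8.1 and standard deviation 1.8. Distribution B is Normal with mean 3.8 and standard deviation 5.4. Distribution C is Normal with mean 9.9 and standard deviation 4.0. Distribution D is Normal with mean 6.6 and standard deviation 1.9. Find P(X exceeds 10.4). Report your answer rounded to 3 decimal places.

Conditional on each component, P(X > 10.4): A: 0.100664; B: 0.110812; C: 0.450262; D: 0.0227501.
By total probability, P(X > 10.4) = 0.25·0.100664 + 0.25·0.110812 + 0.25·0.450262 + 0.25·0.0227501 = 0.171122.

0.171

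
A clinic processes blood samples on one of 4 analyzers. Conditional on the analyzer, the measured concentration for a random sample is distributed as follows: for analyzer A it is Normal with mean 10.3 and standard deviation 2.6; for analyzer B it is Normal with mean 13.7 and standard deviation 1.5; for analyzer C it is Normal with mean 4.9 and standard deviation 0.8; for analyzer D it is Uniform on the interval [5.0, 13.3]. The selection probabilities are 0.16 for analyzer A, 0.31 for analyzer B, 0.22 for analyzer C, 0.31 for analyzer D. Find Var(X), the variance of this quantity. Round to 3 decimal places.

Per component, A: μ=10.3, E[X²]=112.85; B: μ=13.7, E[X²]=189.94; C: μ=4.9, E[X²]=24.65; D: μ=9.15, E[X²]=89.4633.
E[X] = 0.16·10.3 + 0.31·13.7 + 0.22·4.9 + 0.31·9.15 = 9.8095.
E[X²] = 0.16·112.85 + 0.31·189.94 + 0.22·24.65 + 0.31·89.4633 = 110.094.
Var(X) = E[X²] − (E[X])² = 110.094 − 96.2263 = 13.8677.

13.868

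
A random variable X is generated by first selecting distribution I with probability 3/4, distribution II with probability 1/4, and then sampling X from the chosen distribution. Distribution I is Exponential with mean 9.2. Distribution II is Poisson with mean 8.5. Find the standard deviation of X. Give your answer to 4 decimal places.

8.1054

Per component, I: μ=9.2, E[X²]=169.28; II: μ=8.5, E[X²]=80.75.
E[X] = 0.75·9.2 + 0.25·8.5 = 9.025.
E[X²] = 0.75·169.28 + 0.25·80.75 = 147.147.
Var(X) = E[X²] − (E[X])² = 147.147 − 81.4506 = 65.6969.
SD(X) = √65.6969 = 8.10536.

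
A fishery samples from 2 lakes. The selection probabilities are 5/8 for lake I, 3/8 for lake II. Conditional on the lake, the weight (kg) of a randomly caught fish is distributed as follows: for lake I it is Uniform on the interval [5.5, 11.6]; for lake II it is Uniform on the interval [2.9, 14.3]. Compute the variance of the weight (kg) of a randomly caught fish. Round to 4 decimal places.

5.9999

Per component, I: μ=8.55, E[X²]=76.2033; II: μ=8.6, E[X²]=84.79.
E[X] = 0.625·8.55 + 0.375·8.6 = 8.56875.
E[X²] = 0.625·76.2033 + 0.375·84.79 = 79.4233.
Var(X) = E[X²] − (E[X])² = 79.4233 − 73.4235 = 5.99986.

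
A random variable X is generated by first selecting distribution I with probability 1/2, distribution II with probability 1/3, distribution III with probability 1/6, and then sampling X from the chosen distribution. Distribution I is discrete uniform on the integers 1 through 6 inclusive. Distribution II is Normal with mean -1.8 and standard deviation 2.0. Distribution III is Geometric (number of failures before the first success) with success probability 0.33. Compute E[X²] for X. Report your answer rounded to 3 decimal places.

11.709

For each component E[X²] = Var + (mean)², giving I: 15.1667; II: 7.24; III: 10.2746.
Overall E[X²] = 0.5·15.1667 + 0.333333·7.24 + 0.166667·10.2746 = 11.7091.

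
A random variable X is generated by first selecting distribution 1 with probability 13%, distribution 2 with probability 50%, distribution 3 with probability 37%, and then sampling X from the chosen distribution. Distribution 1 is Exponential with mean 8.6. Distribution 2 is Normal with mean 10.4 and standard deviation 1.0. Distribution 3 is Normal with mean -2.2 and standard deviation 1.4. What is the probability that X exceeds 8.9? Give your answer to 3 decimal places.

0.513

Conditional on each component, P(X > 8.9): 1: 0.355268; 2: 0.933193; 3: 1.11022e-15.
By total probability, P(X > 8.9) = 0.13·0.355268 + 0.5·0.933193 + 0.37·1.11022e-15 = 0.512781.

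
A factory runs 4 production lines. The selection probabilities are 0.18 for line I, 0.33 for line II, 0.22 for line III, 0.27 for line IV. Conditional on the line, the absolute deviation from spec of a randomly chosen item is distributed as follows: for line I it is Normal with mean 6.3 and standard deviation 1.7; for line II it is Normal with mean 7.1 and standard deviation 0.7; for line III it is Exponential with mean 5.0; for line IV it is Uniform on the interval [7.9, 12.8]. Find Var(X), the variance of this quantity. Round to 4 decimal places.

Per component, I: μ=6.3, E[X²]=42.58; II: μ=7.1, E[X²]=50.9; III: μ=5, E[X²]=50; IV: μ=10.35, E[X²]=109.123.
E[X] = 0.18·6.3 + 0.33·7.1 + 0.22·5 + 0.27·10.35 = 7.3715.
E[X²] = 0.18·42.58 + 0.33·50.9 + 0.22·50 + 0.27·109.123 = 64.9247.
Var(X) = E[X²] − (E[X])² = 64.9247 − 54.339 = 10.5857.

10.5857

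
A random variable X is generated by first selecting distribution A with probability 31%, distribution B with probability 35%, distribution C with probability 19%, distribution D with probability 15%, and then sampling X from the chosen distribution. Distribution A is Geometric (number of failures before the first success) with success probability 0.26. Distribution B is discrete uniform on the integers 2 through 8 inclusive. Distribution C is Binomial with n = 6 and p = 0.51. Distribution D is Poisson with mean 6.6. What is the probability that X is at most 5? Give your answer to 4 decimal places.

0.6990

Conditional on each component, P(X ≤ 5): A: 0.835794; B: 0.571429; C: 0.982404; D: 0.354673.
By total probability, P(X ≤ 5) = 0.31·0.835794 + 0.35·0.571429 + 0.19·0.982404 + 0.15·0.354673 = 0.698954.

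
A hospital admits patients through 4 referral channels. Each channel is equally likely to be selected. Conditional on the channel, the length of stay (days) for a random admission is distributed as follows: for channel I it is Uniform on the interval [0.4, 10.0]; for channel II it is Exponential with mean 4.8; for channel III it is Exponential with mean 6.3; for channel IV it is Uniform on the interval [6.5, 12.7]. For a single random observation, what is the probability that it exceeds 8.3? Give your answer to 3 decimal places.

Conditional on each channel, P(X > 8.3): I: 0.177083; II: 0.177432; III: 0.267815; IV: 0.709677.
By total probability, P(X > 8.3) = 0.25·0.177083 + 0.25·0.177432 + 0.25·0.267815 + 0.25·0.709677 = 0.333002.

0.333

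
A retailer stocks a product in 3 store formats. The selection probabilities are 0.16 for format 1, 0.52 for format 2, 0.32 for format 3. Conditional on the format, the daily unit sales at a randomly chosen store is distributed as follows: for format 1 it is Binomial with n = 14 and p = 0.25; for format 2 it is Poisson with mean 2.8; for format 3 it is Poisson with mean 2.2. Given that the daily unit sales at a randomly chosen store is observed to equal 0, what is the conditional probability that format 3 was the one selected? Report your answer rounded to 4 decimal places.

Likelihoods P(X=0 | ·): 1: 0.0178179; 2: 0.0608101; 3: 0.110803.
Posterior ∝ prior × likelihood. Numerator for 3: 0.32·0.110803 = 0.035457.
Normalizing constant: 0.16·0.0178179 + 0.52·0.0608101 + 0.32·0.110803 = 0.0699291.
P(3 | observation) = 0.035457 / 0.0699291 = 0.507042.

0.5070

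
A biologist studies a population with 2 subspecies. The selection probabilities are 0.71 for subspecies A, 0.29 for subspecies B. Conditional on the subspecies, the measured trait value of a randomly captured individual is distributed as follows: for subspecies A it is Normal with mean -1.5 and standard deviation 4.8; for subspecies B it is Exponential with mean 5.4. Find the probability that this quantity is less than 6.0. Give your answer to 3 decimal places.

0.863

Conditional on each subspecies, P(X < 6.0): A: 0.940915; B: 0.670807.
By total probability, P(X < 6.0) = 0.71·0.940915 + 0.29·0.670807 = 0.862584.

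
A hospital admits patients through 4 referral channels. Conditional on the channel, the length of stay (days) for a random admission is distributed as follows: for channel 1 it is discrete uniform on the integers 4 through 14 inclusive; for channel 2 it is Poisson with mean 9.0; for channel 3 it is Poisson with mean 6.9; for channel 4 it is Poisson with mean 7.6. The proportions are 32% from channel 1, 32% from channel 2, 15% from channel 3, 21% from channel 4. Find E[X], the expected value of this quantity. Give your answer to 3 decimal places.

8.391

Component means — 1: 9; 2: 9; 3: 6.9; 4: 7.6.
E[X] = 0.32·9 + 0.32·9 + 0.15·6.9 + 0.21·7.6 = 8.391.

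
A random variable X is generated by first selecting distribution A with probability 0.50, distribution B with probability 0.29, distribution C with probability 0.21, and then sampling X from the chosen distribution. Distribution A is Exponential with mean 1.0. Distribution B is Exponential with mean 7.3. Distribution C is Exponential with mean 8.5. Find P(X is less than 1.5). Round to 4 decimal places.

0.4763

Conditional on each component, P(X < 1.5): A: 0.77687; B: 0.185743; C: 0.161777.
By total probability, P(X < 1.5) = 0.5·0.77687 + 0.29·0.185743 + 0.21·0.161777 = 0.476274.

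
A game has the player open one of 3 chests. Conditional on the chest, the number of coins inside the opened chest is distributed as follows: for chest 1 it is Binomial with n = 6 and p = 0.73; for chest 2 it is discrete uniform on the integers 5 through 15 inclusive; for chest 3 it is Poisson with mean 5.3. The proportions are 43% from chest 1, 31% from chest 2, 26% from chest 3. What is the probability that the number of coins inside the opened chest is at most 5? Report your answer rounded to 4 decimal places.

0.5396

Conditional on each chest, P(X ≤ 5): 1: 0.848666; 2: 0.0909091; 3: 0.563473.
By total probability, P(X ≤ 5) = 0.43·0.848666 + 0.31·0.0909091 + 0.26·0.563473 = 0.539611.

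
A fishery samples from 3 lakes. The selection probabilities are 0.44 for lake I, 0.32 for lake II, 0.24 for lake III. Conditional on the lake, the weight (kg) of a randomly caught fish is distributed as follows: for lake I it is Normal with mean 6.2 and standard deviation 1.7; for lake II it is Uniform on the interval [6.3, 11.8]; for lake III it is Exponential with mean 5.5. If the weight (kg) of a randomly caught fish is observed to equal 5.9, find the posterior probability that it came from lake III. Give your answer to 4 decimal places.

0.1280

Likelihoods f(5.9 | ·): I: 0.231046; II: 0; III: 0.0621953.
Posterior ∝ prior × likelihood. Numerator for III: 0.24·0.0621953 = 0.0149269.
Normalizing constant: 0.44·0.231046 + 0.32·0 + 0.24·0.0621953 = 0.116587.
P(III | observation) = 0.0149269 / 0.116587 = 0.128032.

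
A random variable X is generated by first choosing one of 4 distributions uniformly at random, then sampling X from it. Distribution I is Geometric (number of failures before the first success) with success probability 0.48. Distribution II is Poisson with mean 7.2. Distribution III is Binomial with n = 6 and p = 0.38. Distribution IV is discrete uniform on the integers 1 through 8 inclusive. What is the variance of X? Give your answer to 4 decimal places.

9.4641

Per component, I: μ=1.08333, E[X²]=3.43056; II: μ=7.2, E[X²]=59.04; III: μ=2.28, E[X²]=6.612; IV: μ=4.5, E[X²]=25.5.
E[X] = 0.25·1.08333 + 0.25·7.2 + 0.25·2.28 + 0.25·4.5 = 3.76583.
E[X²] = 0.25·3.43056 + 0.25·59.04 + 0.25·6.612 + 0.25·25.5 = 23.6456.
Var(X) = E[X²] − (E[X])² = 23.6456 − 14.1815 = 9.46414.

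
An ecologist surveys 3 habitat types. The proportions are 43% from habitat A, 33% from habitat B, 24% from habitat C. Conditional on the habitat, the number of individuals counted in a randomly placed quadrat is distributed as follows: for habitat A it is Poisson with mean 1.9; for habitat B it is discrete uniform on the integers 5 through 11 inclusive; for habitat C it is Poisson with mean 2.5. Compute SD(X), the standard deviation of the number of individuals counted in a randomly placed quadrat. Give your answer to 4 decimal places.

3.2327

Per component, A: μ=1.9, E[X²]=5.51; B: μ=8, E[X²]=68; C: μ=2.5, E[X²]=8.75.
E[X] = 0.43·1.9 + 0.33·8 + 0.24·2.5 = 4.057.
E[X²] = 0.43·5.51 + 0.33·68 + 0.24·8.75 = 26.9093.
Var(X) = E[X²] − (E[X])² = 26.9093 − 16.4592 = 10.4501.
SD(X) = √10.4501 = 3.23265.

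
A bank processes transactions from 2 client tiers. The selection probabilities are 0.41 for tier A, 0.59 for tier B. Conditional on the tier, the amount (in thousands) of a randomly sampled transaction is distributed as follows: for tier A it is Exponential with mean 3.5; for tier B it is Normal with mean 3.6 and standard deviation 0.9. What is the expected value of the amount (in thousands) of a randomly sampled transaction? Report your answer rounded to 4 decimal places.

3.5590

Component means — A: 3.5; B: 3.6.
E[X] = 0.41·3.5 + 0.59·3.6 = 3.559.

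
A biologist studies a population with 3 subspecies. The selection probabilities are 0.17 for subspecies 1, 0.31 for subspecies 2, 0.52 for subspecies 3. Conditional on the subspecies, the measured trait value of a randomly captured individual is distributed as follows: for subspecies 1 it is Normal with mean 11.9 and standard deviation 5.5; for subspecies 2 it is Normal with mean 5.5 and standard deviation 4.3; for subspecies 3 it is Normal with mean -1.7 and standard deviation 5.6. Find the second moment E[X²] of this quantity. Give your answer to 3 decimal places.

62.136

For each component E[X²] = Var + (mean)², giving 1: 171.86; 2: 48.74; 3: 34.25.
Overall E[X²] = 0.17·171.86 + 0.31·48.74 + 0.52·34.25 = 62.1356.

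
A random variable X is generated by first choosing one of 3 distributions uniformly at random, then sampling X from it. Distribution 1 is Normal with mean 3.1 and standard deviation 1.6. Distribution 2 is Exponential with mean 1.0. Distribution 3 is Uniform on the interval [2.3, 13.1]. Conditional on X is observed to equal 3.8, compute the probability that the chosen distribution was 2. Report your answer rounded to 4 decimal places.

Likelihoods f(3.8 | ·): 1: 0.226583; 2: 0.0223708; 3: 0.0925926.
Posterior ∝ prior × likelihood. Numerator for 2: 0.333333·0.0223708 = 0.00745692.
Normalizing constant: 0.333333·0.226583 + 0.333333·0.0223708 + 0.333333·0.0925926 = 0.113849.
P(2 | observation) = 0.00745692 / 0.113849 = 0.0654985.

0.0655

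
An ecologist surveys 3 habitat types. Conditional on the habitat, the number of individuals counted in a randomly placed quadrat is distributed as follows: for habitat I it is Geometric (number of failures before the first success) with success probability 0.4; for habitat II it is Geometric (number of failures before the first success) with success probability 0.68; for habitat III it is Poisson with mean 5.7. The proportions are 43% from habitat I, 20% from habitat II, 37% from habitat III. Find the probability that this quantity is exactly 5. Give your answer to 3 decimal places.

Conditional on each habitat, P(X = 5): I: 0.031104; II: 0.0022817; III: 0.16777.
By total probability, P(X = 5) = 0.43·0.031104 + 0.2·0.0022817 + 0.37·0.16777 = 0.075906.

0.076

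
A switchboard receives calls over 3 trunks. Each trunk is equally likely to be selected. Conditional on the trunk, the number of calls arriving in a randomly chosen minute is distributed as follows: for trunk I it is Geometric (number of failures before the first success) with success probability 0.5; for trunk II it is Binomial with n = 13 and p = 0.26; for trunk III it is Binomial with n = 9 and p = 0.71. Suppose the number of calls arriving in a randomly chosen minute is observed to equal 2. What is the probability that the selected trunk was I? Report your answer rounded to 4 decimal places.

0.3903

Likelihoods P(X=2 | ·): I: 0.125; II: 0.192128; III: 0.00313044.
Posterior ∝ prior × likelihood. Numerator for I: 0.333333·0.125 = 0.0416667.
Normalizing constant: 0.333333·0.125 + 0.333333·0.192128 + 0.333333·0.00313044 = 0.106753.
P(I | observation) = 0.0416667 / 0.106753 = 0.39031.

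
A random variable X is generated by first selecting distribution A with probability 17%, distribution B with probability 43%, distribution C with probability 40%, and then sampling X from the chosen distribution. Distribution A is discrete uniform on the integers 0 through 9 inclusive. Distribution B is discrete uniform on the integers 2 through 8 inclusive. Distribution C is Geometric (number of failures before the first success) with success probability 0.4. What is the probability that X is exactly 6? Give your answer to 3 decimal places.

Conditional on each component, P(X = 6): A: 0.1; B: 0.142857; C: 0.0186624.
By total probability, P(X = 6) = 0.17·0.1 + 0.43·0.142857 + 0.4·0.0186624 = 0.0858935.

0.086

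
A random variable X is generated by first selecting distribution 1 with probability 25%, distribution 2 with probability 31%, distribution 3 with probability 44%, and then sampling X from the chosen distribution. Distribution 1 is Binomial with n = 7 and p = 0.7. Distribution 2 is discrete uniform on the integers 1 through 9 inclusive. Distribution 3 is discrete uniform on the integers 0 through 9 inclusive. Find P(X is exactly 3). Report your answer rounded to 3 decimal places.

0.103

Conditional on each component, P(X = 3): 1: 0.0972405; 2: 0.111111; 3: 0.1.
By total probability, P(X = 3) = 0.25·0.0972405 + 0.31·0.111111 + 0.44·0.1 = 0.102755.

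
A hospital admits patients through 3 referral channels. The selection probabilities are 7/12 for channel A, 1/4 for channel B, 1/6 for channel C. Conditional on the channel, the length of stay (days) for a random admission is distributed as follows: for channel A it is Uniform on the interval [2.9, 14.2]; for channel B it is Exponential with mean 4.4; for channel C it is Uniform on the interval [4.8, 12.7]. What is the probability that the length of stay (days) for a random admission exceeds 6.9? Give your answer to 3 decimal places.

0.551

Conditional on each channel, P(X > 6.9): A: 0.646018; B: 0.208424; C: 0.734177.
By total probability, P(X > 6.9) = 0.583333·0.646018 + 0.25·0.208424 + 0.166667·0.734177 = 0.551312.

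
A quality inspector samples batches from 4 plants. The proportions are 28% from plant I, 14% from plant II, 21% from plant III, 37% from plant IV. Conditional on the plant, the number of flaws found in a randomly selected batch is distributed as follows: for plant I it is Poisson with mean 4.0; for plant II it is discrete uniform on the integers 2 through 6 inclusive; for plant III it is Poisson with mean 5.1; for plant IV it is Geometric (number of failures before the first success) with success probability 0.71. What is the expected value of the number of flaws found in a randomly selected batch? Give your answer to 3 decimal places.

2.902

Component means — I: 4; II: 4; III: 5.1; IV: 0.408451.
E[X] = 0.28·4 + 0.14·4 + 0.21·5.1 + 0.37·0.408451 = 2.90213.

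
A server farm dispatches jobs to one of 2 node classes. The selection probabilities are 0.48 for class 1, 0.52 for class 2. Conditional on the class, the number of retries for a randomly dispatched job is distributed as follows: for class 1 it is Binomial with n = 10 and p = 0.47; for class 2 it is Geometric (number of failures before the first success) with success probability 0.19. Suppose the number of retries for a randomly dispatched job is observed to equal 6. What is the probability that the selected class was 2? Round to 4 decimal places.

0.2456

Likelihoods P(X=6 | ·): 1: 0.178612; 2: 0.0536616.
Posterior ∝ prior × likelihood. Numerator for 2: 0.52·0.0536616 = 0.027904.
Normalizing constant: 0.48·0.178612 + 0.52·0.0536616 = 0.113638.
P(2 | observation) = 0.027904 / 0.113638 = 0.245553.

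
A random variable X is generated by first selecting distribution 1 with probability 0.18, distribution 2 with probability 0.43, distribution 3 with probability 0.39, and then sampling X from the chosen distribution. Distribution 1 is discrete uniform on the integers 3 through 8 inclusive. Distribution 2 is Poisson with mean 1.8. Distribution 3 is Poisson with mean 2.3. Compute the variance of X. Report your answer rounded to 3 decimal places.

Per component, 1: μ=5.5, E[X²]=33.1667; 2: μ=1.8, E[X²]=5.04; 3: μ=2.3, E[X²]=7.59.
E[X] = 0.18·5.5 + 0.43·1.8 + 0.39·2.3 = 2.661.
E[X²] = 0.18·33.1667 + 0.43·5.04 + 0.39·7.59 = 11.0973.
Var(X) = E[X²] − (E[X])² = 11.0973 − 7.08092 = 4.01638.

4.016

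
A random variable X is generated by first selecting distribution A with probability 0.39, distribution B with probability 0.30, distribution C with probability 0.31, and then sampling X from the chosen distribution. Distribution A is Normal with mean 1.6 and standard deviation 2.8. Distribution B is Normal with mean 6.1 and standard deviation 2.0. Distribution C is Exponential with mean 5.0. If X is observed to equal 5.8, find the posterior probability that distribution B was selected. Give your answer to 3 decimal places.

Likelihoods f(5.8 | ·): A: 0.0462563; B: 0.19724; C: 0.0626972.
Posterior ∝ prior × likelihood. Numerator for B: 0.3·0.19724 = 0.0591719.
Normalizing constant: 0.39·0.0462563 + 0.3·0.19724 + 0.31·0.0626972 = 0.096648.
P(B | observation) = 0.0591719 / 0.096648 = 0.612241.

0.612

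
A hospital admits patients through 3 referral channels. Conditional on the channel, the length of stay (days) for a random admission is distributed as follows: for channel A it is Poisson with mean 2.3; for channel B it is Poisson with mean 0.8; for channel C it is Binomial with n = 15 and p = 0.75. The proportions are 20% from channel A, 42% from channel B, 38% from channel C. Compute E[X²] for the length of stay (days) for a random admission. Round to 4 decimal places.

51.2853

For each component E[X²] = Var + (mean)², giving A: 7.59; B: 1.44; C: 129.375.
Overall E[X²] = 0.2·7.59 + 0.42·1.44 + 0.38·129.375 = 51.2853.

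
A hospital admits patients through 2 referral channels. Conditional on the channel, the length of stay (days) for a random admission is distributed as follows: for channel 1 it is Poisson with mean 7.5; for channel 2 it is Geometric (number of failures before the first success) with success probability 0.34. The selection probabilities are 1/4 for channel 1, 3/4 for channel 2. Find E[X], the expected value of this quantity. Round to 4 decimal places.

3.3309

Component means — 1: 7.5; 2: 1.94118.
E[X] = 0.25·7.5 + 0.75·1.94118 = 3.33088.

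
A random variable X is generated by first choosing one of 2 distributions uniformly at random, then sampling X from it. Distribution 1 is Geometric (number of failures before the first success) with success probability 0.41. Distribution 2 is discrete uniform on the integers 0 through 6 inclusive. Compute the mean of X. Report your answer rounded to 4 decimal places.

Component means — 1: 1.43902; 2: 3.
E[X] = 0.5·1.43902 + 0.5·3 = 2.21951.

2.2195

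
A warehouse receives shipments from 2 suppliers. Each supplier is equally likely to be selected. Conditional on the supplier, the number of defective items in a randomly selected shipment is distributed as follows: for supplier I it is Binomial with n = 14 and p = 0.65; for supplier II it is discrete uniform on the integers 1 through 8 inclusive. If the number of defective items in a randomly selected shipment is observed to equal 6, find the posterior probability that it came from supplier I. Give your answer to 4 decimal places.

Likelihoods P(X=6 | ·): I: 0.0510011; II: 0.125.
Posterior ∝ prior × likelihood. Numerator for I: 0.5·0.0510011 = 0.0255006.
Normalizing constant: 0.5·0.0510011 + 0.5·0.125 = 0.0880006.
P(I | observation) = 0.0255006 / 0.0880006 = 0.289777.

0.2898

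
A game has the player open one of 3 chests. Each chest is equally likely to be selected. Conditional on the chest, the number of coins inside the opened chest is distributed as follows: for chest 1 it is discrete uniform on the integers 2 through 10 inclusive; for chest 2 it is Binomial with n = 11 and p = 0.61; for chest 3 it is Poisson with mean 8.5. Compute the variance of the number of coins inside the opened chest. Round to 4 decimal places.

Per component, 1: μ=6, E[X²]=42.6667; 2: μ=6.71, E[X²]=47.641; 3: μ=8.5, E[X²]=80.75.
E[X] = 0.333333·6 + 0.333333·6.71 + 0.333333·8.5 = 7.07.
E[X²] = 0.333333·42.6667 + 0.333333·47.641 + 0.333333·80.75 = 57.0192.
Var(X) = E[X²] − (E[X])² = 57.0192 − 49.9849 = 7.03432.

7.0343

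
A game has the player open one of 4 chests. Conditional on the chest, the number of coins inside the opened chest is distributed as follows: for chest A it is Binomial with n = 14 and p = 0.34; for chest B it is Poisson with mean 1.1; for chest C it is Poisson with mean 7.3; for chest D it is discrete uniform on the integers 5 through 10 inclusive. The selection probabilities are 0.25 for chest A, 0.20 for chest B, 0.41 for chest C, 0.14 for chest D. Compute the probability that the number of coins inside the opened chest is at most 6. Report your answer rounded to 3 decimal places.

Conditional on each chest, P(X ≤ 6): A: 0.837359; B: 0.999851; C: 0.406032; D: 0.333333.
By total probability, P(X ≤ 6) = 0.25·0.837359 + 0.2·0.999851 + 0.41·0.406032 + 0.14·0.333333 = 0.62245.

0.622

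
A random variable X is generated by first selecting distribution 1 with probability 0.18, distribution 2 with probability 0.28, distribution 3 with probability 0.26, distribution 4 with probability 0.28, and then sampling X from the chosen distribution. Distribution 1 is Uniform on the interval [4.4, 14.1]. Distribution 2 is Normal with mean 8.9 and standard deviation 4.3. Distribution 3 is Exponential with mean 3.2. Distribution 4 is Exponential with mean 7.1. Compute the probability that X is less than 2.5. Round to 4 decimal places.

0.2432

Conditional on each component, P(X < 2.5): 1: 0; 2: 0.0683264; 3: 0.542167; 4: 0.296799.
By total probability, P(X < 2.5) = 0.18·0 + 0.28·0.0683264 + 0.26·0.542167 + 0.28·0.296799 = 0.243198.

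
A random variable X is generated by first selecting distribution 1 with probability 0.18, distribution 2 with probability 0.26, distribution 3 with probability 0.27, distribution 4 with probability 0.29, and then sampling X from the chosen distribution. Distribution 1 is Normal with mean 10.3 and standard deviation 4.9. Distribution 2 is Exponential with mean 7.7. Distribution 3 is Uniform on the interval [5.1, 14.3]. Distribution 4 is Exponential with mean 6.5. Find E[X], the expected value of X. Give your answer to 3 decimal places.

Component means — 1: 10.3; 2: 7.7; 3: 9.7; 4: 6.5.
E[X] = 0.18·10.3 + 0.26·7.7 + 0.27·9.7 + 0.29·6.5 = 8.36.

8.360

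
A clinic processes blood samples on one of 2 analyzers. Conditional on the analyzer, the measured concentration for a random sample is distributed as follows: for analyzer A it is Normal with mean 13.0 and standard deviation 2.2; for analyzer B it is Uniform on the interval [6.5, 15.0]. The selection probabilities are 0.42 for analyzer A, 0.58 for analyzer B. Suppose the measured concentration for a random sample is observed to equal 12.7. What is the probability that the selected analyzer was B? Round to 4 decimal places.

0.4749

Likelihoods f(12.7 | ·): A: 0.179659; B: 0.117647.
Posterior ∝ prior × likelihood. Numerator for B: 0.58·0.117647 = 0.0682353.
Normalizing constant: 0.42·0.179659 + 0.58·0.117647 = 0.143692.
P(B | observation) = 0.0682353 / 0.143692 = 0.474871.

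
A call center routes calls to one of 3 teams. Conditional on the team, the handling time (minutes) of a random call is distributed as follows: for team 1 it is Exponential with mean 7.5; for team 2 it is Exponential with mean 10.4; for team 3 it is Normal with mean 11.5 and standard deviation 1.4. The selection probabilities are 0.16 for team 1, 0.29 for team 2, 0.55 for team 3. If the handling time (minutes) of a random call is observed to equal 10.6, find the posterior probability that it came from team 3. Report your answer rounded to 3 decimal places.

0.893

Likelihoods f(10.6 | ·): 1: 0.0324441; 2: 0.0346993; 3: 0.231762.
Posterior ∝ prior × likelihood. Numerator for 3: 0.55·0.231762 = 0.127469.
Normalizing constant: 0.16·0.0324441 + 0.29·0.0346993 + 0.55·0.231762 = 0.142723.
P(3 | observation) = 0.127469 / 0.142723 = 0.893123.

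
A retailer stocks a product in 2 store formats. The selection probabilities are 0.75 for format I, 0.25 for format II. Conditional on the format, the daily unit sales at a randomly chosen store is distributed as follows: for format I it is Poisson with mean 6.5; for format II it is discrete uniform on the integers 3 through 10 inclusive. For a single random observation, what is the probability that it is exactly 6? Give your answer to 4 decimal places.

0.1494

Conditional on each format, P(X = 6): I: 0.157483; II: 0.125.
By total probability, P(X = 6) = 0.75·0.157483 + 0.25·0.125 = 0.149362.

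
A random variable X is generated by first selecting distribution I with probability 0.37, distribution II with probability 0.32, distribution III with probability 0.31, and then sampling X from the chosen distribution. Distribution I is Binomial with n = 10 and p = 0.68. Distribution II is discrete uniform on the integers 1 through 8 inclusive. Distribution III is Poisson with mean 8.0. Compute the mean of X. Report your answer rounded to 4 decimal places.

6.4360

Component means — I: 6.8; II: 4.5; III: 8.
E[X] = 0.37·6.8 + 0.32·4.5 + 0.31·8 = 6.436.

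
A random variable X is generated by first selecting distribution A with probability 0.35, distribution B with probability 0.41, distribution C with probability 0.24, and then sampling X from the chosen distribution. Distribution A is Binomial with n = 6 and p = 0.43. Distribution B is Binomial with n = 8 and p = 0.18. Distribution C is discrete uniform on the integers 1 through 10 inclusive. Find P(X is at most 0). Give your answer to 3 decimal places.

Conditional on each component, P(X ≤ 0): A: 0.0342964; B: 0.204414; C: 0.
By total probability, P(X ≤ 0) = 0.35·0.0342964 + 0.41·0.204414 + 0.24·0 = 0.0958135.

0.096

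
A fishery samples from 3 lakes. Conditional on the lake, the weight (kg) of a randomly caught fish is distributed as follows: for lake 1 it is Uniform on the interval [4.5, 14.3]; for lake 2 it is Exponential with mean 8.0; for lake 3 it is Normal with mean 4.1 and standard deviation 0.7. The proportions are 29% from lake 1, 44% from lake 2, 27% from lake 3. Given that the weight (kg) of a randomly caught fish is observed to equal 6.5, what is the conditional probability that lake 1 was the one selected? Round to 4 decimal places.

Likelihoods f(6.5 | ·): 1: 0.102041; 2: 0.0554684; 3: 0.0015967.
Posterior ∝ prior × likelihood. Numerator for 1: 0.29·0.102041 = 0.0295918.
Normalizing constant: 0.29·0.102041 + 0.44·0.0554684 + 0.27·0.0015967 = 0.054429.
P(1 | observation) = 0.0295918 / 0.054429 = 0.543677.

0.5437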